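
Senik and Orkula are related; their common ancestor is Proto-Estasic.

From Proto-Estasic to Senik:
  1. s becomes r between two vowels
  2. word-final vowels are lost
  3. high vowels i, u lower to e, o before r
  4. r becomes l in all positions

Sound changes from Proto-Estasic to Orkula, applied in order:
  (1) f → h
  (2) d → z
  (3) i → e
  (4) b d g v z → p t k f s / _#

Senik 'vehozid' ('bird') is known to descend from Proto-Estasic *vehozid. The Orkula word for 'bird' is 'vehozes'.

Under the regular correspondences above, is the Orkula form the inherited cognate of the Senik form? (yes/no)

Derive the expected Orkula reflex of *vehozid:
Orkula: start from *vehozid.
  rule 1: no change — vehozid
  rule 2 (unconditioned shift): vehozid → vehoziz
  rule 3 (vowel merger): vehoziz → vehozez
  rule 4 (final devoicing): vehozez → vehozes
  ⇒ Orkula vehozes
Orkula 'vehozes' matches the regular reflex exactly, so the pair is cognate.

yes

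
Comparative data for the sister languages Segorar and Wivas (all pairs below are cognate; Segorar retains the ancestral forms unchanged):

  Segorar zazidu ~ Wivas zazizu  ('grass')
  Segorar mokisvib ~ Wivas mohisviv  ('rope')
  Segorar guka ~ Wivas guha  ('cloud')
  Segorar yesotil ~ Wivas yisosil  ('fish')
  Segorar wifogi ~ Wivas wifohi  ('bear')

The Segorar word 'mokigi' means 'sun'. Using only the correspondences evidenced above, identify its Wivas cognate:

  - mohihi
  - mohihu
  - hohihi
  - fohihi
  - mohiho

mohihi

mokisvib ~ mohisviv — Segorar k corresponds to Wivas h between vowels (before a front vowel).
wifogi ~ wifohi — Segorar g corresponds to Wivas h between vowels (before a front vowel).
Applying these to Segorar 'mokigi':
  mokigi → mohigi   (k→h between vowels (before a front vowel))
  mohigi → mohihi   (g→h between vowels (before a front vowel))
So the Wivas cognate is 'mohihi'.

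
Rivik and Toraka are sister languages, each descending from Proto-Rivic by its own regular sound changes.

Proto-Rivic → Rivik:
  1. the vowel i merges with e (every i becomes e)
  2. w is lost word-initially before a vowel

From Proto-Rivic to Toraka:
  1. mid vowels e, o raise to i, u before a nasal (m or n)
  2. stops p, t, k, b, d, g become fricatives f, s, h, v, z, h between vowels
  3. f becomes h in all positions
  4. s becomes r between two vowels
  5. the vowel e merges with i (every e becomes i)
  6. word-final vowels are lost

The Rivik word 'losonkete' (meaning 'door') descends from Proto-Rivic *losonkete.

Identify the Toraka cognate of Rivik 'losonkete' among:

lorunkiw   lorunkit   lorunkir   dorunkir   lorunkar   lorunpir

lorunkir

Toraka: start from *losonkete.
  rule 1 (pre-nasal raising): losonkete → losunkete
  rule 2 (intervocalic lenition): losunkete → losunkese
  rule 3: no change — losunkese
  rule 4 (rhotacism): losunkese → lorunkere
  rule 5 (vowel merger): lorunkere → lorunkiri
  rule 6 (apocope): lorunkiri → lorunkir
  ⇒ Toraka lorunkir
Only 'lorunkir' matches the regular Toraka development of *losonkete.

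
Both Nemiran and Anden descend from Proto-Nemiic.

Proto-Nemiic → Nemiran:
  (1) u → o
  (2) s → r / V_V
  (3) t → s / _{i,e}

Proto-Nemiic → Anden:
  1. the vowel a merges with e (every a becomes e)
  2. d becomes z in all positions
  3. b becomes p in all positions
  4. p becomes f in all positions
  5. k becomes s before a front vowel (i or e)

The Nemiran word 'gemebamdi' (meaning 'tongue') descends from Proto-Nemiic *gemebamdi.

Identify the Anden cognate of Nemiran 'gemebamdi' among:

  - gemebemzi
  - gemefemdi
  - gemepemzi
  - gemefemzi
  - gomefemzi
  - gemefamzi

gemefemzi

Anden: start from *gemebamdi.
  rule 1 (vowel merger): gemebamdi → gemebemdi
  rule 2 (unconditioned shift): gemebemdi → gemebemzi
  rule 3 (unconditioned shift): gemebemzi → gemepemzi
  rule 4 (unconditioned shift): gemepemzi → gemefemzi
  rule 5: no change — gemefemzi
  ⇒ Anden gemefemzi
Among the options, 'gemefemzi' alone shows every Anden change applied in order.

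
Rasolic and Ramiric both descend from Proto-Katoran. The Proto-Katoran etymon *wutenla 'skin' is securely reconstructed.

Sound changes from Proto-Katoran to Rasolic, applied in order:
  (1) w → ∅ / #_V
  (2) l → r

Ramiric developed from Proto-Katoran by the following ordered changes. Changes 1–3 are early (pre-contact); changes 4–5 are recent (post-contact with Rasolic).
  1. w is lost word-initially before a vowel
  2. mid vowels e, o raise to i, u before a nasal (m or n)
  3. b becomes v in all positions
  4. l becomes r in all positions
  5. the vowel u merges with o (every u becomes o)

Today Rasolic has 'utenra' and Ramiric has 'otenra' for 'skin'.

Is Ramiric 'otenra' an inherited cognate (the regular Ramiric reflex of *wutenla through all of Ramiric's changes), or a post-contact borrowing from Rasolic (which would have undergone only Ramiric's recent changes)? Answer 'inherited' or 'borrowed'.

If inherited, *wutenla would pass through all of Ramiric's changes:
Ramiric: *wutenla
  wutenla → utenla   [glide loss]
  utenla → utinla   [pre-nasal raising]
  utinla (rule 3 does not apply)
  utinla → utinra   [unconditioned shift]
  utinra → otinra   [vowel merger]
  giving Ramiric otinra.
If borrowed from Rasolic 'utenra' after the early changes, it would undergo only the recent ones:
  rule 4 (unconditioned shift): no change (utenra)
  rule 5 (vowel merger): utenra → otenra
  ⇒ as a loan: otenra
Ramiric 'otenra' matches the loan outcome 'otenra', not the inherited 'otinra' — it skipped the early Ramiric changes, so it was borrowed from Rasolic.

borrowed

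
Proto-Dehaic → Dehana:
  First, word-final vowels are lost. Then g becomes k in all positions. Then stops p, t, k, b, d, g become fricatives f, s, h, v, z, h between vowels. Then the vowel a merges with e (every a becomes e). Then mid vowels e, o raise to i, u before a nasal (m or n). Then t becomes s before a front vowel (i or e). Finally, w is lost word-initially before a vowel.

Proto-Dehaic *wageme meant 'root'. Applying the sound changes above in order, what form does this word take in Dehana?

ehim

Dehana: start from *wageme.
  rule 1 (apocope): wageme → wagem
  rule 2 (unconditioned shift): wagem → wakem
  rule 3 (intervocalic lenition): wakem → wahem
  rule 4 (vowel merger): wahem → wehem
  rule 5 (pre-nasal raising): wehem → wehim
  rule 6: no change — wehim
  rule 7 (glide loss): wehim → ehim
  ⇒ Dehana ehim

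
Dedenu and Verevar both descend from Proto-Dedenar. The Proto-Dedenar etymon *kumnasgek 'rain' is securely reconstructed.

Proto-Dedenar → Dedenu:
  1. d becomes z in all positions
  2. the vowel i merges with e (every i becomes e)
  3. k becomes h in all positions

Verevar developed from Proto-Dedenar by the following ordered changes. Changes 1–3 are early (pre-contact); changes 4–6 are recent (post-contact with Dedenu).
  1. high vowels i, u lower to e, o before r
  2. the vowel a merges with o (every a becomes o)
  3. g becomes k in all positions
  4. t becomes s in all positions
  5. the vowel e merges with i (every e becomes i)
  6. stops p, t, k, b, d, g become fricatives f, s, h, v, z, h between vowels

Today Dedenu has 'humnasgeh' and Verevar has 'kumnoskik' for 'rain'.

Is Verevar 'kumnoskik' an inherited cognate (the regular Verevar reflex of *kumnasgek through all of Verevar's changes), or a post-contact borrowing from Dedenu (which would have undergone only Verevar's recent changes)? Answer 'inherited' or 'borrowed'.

inherited

If inherited, *kumnasgek would pass through all of Verevar's changes:
Verevar: *kumnasgek > kumnosgek > kumnoskek > kumnoskik  (by vowel merger, unconditioned shift, vowel merger)
If borrowed from Dedenu 'humnasgeh' after the early changes, it would undergo only the recent ones:
  rule 4 (unconditioned shift): no change (humnasgeh)
  rule 5 (vowel merger): humnasgeh → humnasgih
  rule 6 (intervocalic lenition): no change (humnasgih)
  ⇒ as a loan: humnasgih
Verevar 'kumnoskik' matches the inherited outcome exactly, so it is an inherited cognate, not a loan.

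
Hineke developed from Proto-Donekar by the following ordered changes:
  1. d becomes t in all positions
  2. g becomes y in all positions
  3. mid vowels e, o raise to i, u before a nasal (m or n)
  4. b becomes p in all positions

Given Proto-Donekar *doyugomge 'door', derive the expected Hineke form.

toyuyumye

Hineke: start from *doyugomge.
  rule 1 (unconditioned shift): doyugomge → toyugomge
  rule 2 (unconditioned shift): toyugomge → toyuyomye
  rule 3 (pre-nasal raising): toyuyomye → toyuyumye
  rule 4: no change — toyuyumye
  ⇒ Hineke toyuyumye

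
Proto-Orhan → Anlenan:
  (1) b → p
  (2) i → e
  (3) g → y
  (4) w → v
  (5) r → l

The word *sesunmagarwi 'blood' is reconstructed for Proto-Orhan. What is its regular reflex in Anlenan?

Anlenan: *sesunmagarwi
  sesunmagarwi (rule 1 does not apply)
  sesunmagarwi → sesunmagarwe   [vowel merger]
  sesunmagarwe → sesunmayarwe   [unconditioned shift]
  sesunmayarwe → sesunmayarve   [unconditioned shift]
  sesunmayarve → sesunmayalve   [unconditioned shift]
  giving Anlenan sesunmayalve.

sesunmayalve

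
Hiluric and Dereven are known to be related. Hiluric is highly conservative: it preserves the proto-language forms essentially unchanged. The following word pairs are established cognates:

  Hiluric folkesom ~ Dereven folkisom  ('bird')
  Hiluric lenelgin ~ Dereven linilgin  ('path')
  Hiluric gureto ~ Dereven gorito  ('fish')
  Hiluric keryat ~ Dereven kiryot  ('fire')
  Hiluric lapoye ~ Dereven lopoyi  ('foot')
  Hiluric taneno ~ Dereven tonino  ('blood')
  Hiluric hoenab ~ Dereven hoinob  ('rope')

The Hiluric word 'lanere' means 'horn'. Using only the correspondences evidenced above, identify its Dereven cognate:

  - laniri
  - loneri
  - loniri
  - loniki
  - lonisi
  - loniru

loniri

taneno ~ tonino — Hiluric a corresponds to Dereven o after a consonant, before a nasal.
keryat ~ kiryot — Hiluric e corresponds to Dereven i after a consonant, before r.
lapoye ~ lopoyi — Hiluric e corresponds to Dereven i word-finally.
Applying these to Hiluric 'lanere':
  lanere → lonere   (a→o after a consonant, before a nasal)
  lonere → lonire   (e→i after a consonant, before r)
  lonire → loniri   (e→i word-finally)
So the Dereven cognate is 'loniri'.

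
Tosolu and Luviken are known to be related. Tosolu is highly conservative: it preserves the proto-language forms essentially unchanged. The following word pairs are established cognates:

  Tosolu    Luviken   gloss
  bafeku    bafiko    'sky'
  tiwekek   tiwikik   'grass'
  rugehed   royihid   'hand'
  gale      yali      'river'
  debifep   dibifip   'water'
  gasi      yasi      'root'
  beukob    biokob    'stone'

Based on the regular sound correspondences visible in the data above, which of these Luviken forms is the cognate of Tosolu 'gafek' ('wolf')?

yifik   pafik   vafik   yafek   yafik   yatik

gale ~ yali, gasi ~ yasi — Tosolu g corresponds to Luviken y word-initially before a back vowel.
bafeku ~ bafiko, tiwekek ~ tiwikik — Tosolu e corresponds to Luviken i after a consonant, before a consonant other than r, m, n, p, b, f, v.
Applying these to Tosolu 'gafek':
  gafek → yafek   (g→y word-initially before a back vowel)
  yafek → yafik   (e→i after a consonant, before a consonant other than r, m, n, p, b, f, v)
So the Luviken cognate is 'yafik'.

yafik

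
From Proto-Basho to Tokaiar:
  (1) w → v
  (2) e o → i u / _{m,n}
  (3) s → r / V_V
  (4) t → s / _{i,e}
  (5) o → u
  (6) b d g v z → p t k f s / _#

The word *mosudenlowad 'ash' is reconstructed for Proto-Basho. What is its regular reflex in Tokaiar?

Tokaiar: start from *mosudenlowad.
  rule 1 (unconditioned shift): mosudenlowad → mosudenlovad
  rule 2 (pre-nasal raising): mosudenlovad → mosudinlovad
  rule 3 (rhotacism): mosudinlovad → morudinlovad
  rule 4: no change — morudinlovad
  rule 5 (vowel merger): morudinlovad → murudinluvad
  rule 6 (final devoicing): murudinluvad → murudinluvat
  ⇒ Tokaiar murudinluvat

murudinluvat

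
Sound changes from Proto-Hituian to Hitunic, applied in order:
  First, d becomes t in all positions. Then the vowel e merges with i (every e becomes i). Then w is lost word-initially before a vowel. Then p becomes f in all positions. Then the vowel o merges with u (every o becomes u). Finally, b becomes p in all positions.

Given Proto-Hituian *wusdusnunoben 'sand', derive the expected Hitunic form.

ustusnunupin

Hitunic: start from *wusdusnunoben.
  rule 1 (unconditioned shift): wusdusnunoben → wustusnunoben
  rule 2 (vowel merger): wustusnunoben → wustusnunobin
  rule 3 (glide loss): wustusnunobin → ustusnunobin
  rule 4: no change — ustusnunobin
  rule 5 (vowel merger): ustusnunobin → ustusnunubin
  rule 6 (unconditioned shift): ustusnunubin → ustusnunupin
  ⇒ Hitunic ustusnunupin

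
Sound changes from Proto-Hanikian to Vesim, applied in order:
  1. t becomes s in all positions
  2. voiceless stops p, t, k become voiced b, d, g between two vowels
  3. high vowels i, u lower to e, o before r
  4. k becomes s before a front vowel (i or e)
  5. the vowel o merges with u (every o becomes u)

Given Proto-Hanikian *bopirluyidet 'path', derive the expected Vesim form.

buberluyides

Vesim: *bopirluyidet > bopirluyides > bobirluyides > boberluyides > buberluyides  (by unconditioned shift, intervocalic voicing, pre-rhotic lowering, vowel merger)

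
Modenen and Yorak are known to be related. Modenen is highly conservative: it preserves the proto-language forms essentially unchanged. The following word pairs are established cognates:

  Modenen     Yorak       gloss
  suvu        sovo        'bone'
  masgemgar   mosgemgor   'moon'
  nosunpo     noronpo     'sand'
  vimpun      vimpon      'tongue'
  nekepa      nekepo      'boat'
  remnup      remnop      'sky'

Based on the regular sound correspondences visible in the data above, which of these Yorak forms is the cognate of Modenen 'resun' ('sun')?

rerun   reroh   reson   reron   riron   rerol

nosunpo ~ noronpo — Modenen s corresponds to Yorak r between vowels (before a back vowel).
nosunpo ~ noronpo, vimpun ~ vimpon — Modenen u corresponds to Yorak o after a consonant, before a nasal.
Applying these to Modenen 'resun':
  resun → rerun   (s→r between vowels (before a back vowel))
  rerun → reron   (u→o after a consonant, before a nasal)
So the Yorak cognate is 'reron'.

reron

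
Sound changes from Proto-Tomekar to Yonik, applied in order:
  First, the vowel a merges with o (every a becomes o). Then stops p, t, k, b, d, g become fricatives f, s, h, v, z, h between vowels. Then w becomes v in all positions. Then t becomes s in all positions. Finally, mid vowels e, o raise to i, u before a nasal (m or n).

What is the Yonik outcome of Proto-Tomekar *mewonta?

mevunso

Yonik: *mewonta
  mewonta → mewonto   [vowel merger]
  mewonto (rule 2 does not apply)
  mewonto → mevonto   [unconditioned shift]
  mevonto → mevonso   [unconditioned shift]
  mevonso → mevunso   [pre-nasal raising]
  giving Yonik mevunso.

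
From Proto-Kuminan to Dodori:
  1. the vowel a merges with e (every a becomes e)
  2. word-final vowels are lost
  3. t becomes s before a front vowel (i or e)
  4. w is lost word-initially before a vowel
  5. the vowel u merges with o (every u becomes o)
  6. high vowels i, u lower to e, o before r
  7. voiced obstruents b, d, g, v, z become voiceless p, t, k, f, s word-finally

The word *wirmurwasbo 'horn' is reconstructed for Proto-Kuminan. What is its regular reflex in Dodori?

ermorwesp

Dodori: start from *wirmurwasbo.
  rule 1 (vowel merger): wirmurwasbo → wirmurwesbo
  rule 2 (apocope): wirmurwesbo → wirmurwesb
  rule 3: no change — wirmurwesb
  rule 4 (glide loss): wirmurwesb → irmurwesb
  rule 5 (vowel merger): irmurwesb → irmorwesb
  rule 6 (pre-rhotic lowering): irmorwesb → ermorwesb
  rule 7 (final devoicing): ermorwesb → ermorwesp
  ⇒ Dodori ermorwesp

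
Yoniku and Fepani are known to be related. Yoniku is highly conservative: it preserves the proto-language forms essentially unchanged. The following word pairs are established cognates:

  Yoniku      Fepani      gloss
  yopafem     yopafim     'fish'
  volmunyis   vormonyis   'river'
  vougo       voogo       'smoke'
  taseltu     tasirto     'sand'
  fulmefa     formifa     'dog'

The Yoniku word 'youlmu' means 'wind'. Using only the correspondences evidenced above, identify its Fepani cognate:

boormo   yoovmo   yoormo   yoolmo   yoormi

yoormo

vougo ~ voogo — Yoniku u corresponds to Fepani o after a vowel, before a consonant other than r, m, n, p, b, f, v.
volmunyis ~ vormonyis, fulmefa ~ formifa — Yoniku l corresponds to Fepani r after a vowel, before a nasal.
taseltu ~ tasirto — Yoniku u corresponds to Fepani o word-finally.
Applying these to Yoniku 'youlmu':
  youlmu → yoolmu   (u→o after a vowel, before a consonant other than r, m, n, p, b, f, v)
  yoolmu → yoormu   (l→r after a vowel, before a nasal)
  yoormu → yoormo   (u→o word-finally)
So the Fepani cognate is 'yoormo'.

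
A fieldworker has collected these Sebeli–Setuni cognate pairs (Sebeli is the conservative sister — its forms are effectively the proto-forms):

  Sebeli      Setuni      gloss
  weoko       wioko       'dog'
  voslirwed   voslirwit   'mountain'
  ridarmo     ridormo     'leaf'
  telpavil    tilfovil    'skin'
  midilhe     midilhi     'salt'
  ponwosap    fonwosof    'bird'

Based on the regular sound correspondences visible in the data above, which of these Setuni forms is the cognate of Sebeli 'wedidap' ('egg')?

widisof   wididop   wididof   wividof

voslirwed ~ voslirwit, telpavil ~ tilfovil — Sebeli e corresponds to Setuni i after a consonant, before a consonant other than r, m, n, p, b, f, v.
ponwosap ~ fonwosof — Sebeli a corresponds to Setuni o after a consonant, before a labial obstruent.
ponwosap ~ fonwosof — Sebeli p corresponds to Setuni f word-finally.
Applying these to Sebeli 'wedidap':
  wedidap → wididap   (e→i after a consonant, before a consonant other than r, m, n, p, b, f, v)
  wididap → wididop   (a→o after a consonant, before a labial obstruent)
  wididop → wididof   (p→f word-finally)
So the Setuni cognate is 'wididof'.

wididof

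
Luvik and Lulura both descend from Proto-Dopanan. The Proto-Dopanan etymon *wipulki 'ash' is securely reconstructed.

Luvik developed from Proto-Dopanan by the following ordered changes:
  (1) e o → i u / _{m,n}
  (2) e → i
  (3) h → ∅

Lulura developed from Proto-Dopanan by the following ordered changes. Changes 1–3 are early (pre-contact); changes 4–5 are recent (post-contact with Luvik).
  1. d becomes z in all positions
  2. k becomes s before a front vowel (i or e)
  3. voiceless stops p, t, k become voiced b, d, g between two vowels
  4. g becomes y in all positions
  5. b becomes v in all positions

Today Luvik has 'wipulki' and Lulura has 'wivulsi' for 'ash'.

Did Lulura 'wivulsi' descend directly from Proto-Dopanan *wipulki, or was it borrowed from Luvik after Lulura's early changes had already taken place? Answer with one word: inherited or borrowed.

If inherited, *wipulki would pass through all of Lulura's changes:
Lulura: *wipulki
  wipulki (rule 1 does not apply)
  wipulki → wipulsi   [palatalisation]
  wipulsi → wibulsi   [intervocalic voicing]
  wibulsi (rule 4 does not apply)
  wibulsi → wivulsi   [unconditioned shift]
  giving Lulura wivulsi.
If borrowed from Luvik 'wipulki' after the early changes, it would undergo only the recent ones:
  rule 4 (unconditioned shift): no change (wipulki)
  rule 5 (unconditioned shift): no change (wipulki)
  ⇒ as a loan: wipulki
Lulura 'wivulsi' matches the inherited outcome exactly, so it is an inherited cognate, not a loan.

inherited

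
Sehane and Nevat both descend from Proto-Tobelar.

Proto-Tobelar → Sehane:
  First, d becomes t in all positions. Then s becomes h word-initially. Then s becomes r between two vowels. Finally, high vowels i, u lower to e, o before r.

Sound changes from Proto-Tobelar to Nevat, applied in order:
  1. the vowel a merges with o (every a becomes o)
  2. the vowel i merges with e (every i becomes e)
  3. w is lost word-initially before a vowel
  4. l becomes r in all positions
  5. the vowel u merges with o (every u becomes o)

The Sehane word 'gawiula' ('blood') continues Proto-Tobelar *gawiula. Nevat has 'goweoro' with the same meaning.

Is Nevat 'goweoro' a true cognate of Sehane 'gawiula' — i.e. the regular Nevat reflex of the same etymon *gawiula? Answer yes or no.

yes

Derive the expected Nevat reflex of *gawiula:
Nevat: *gawiula > gowiulo > goweulo > goweuro > goweoro  (by vowel merger, vowel merger, unconditioned shift, vowel merger)
Nevat 'goweoro' matches the regular reflex exactly, so the pair is cognate.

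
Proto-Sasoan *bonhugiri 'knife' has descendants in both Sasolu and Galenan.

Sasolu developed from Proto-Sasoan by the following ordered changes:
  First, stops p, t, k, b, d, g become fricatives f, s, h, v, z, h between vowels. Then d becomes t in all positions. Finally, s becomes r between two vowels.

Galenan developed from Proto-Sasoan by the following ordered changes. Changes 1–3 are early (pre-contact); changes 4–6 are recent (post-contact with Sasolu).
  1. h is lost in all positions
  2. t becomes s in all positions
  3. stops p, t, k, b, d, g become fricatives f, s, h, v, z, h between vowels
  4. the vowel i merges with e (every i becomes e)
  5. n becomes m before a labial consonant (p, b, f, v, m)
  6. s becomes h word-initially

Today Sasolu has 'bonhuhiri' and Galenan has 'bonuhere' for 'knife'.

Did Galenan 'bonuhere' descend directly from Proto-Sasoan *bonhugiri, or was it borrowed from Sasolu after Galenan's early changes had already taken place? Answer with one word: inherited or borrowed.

inherited

If inherited, *bonhugiri would pass through all of Galenan's changes:
Galenan: *bonhugiri > bonugiri > bonuhiri > bonuhere  (by h-loss, intervocalic lenition, vowel merger)
If borrowed from Sasolu 'bonhuhiri' after the early changes, it would undergo only the recent ones:
  rule 4 (vowel merger): bonhuhiri → bonhuhere
  rule 5 (nasal place assimilation): no change (bonhuhere)
  rule 6 (debuccalisation): no change (bonhuhere)
  ⇒ as a loan: bonhuhere
Galenan 'bonuhere' matches the inherited outcome exactly, so it is an inherited cognate, not a loan.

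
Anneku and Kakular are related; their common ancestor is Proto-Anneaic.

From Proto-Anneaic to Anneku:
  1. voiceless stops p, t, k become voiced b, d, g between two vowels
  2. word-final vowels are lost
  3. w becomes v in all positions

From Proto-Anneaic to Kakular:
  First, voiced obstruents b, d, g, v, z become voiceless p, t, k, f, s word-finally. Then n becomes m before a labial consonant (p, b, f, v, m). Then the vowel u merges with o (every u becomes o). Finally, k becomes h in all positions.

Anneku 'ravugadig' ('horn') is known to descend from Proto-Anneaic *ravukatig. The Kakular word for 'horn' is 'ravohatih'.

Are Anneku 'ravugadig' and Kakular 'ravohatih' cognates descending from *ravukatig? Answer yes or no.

Derive the expected Kakular reflex of *ravukatig:
Kakular: *ravukatig
  ravukatig → ravukatik   [final devoicing]
  ravukatik (rule 2 does not apply)
  ravukatik → ravokatik   [vowel merger]
  ravokatik → ravohatih   [unconditioned shift]
  giving Kakular ravohatih.
Kakular 'ravohatih' matches the regular reflex exactly, so the pair is cognate.

yes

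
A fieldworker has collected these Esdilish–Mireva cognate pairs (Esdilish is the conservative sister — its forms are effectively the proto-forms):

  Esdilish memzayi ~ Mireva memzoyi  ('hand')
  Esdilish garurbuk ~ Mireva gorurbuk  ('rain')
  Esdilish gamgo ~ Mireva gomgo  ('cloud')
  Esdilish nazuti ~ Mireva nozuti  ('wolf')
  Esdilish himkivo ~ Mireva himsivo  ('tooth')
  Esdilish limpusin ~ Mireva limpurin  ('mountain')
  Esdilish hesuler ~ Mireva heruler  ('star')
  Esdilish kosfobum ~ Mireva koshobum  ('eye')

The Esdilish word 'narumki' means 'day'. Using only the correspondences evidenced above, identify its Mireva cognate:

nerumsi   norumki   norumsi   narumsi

norumsi

garurbuk ~ gorurbuk — Esdilish a corresponds to Mireva o after a consonant, before r.
himkivo ~ himsivo — Esdilish k corresponds to Mireva s after a consonant, before a front vowel.
Applying these to Esdilish 'narumki':
  narumki → norumki   (a→o after a consonant, before r)
  norumki → norumsi   (k→s after a consonant, before a front vowel)
So the Mireva cognate is 'norumsi'.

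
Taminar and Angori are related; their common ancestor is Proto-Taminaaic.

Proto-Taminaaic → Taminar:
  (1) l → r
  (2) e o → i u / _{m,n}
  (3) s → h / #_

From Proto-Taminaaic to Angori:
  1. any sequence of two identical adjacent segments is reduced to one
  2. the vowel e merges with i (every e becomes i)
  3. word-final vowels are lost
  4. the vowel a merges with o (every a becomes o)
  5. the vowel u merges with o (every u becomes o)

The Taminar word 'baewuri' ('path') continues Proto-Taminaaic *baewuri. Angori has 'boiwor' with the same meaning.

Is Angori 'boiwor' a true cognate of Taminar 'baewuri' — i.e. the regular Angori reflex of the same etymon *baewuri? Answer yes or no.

yes

Derive the expected Angori reflex of *baewuri:
Angori: start from *baewuri.
  rule 1: no change — baewuri
  rule 2 (vowel merger): baewuri → baiwuri
  rule 3 (apocope): baiwuri → baiwur
  rule 4 (vowel merger): baiwur → boiwur
  rule 5 (vowel merger): boiwur → boiwor
  ⇒ Angori boiwor
Angori 'boiwor' matches the regular reflex exactly, so the pair is cognate.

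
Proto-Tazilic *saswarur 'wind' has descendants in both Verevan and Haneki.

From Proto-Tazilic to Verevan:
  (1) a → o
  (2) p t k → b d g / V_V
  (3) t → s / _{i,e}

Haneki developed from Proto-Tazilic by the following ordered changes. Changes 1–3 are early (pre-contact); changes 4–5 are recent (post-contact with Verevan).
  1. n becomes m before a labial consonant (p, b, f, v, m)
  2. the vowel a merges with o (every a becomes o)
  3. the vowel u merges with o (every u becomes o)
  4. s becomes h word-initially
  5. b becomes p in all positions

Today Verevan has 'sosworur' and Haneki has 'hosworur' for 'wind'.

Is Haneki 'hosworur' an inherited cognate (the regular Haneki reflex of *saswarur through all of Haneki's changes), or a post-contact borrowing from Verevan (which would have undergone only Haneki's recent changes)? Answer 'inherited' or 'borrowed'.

borrowed

If inherited, *saswarur would pass through all of Haneki's changes:
Haneki: start from *saswarur.
  rule 1: no change — saswarur
  rule 2 (vowel merger): saswarur → sosworur
  rule 3 (vowel merger): sosworur → sosworor
  rule 4 (debuccalisation): sosworor → hosworor
  rule 5: no change — hosworor
  ⇒ Haneki hosworor
If borrowed from Verevan 'sosworur' after the early changes, it would undergo only the recent ones:
  rule 4 (debuccalisation): sosworur → hosworur
  rule 5 (unconditioned shift): no change (hosworur)
  ⇒ as a loan: hosworur
Haneki 'hosworur' matches the loan outcome 'hosworur', not the inherited 'hosworor' — it skipped the early Haneki changes, so it was borrowed from Verevan.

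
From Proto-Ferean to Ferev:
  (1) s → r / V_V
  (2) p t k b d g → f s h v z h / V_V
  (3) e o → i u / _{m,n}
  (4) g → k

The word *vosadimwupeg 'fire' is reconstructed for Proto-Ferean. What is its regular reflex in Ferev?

vorazimwufek

Ferev: *vosadimwupeg > voradimwupeg > vorazimwufeg > vorazimwufek  (by rhotacism, intervocalic lenition, unconditioned shift)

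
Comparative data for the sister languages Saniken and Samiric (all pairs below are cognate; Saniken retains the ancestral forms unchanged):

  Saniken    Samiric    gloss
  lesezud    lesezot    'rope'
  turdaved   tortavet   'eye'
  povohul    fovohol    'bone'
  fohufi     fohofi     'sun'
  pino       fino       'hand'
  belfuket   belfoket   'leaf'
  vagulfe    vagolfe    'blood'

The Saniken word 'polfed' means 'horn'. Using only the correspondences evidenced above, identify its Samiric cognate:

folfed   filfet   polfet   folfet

povohul ~ fovohol — Saniken p corresponds to Samiric f word-initially before a back vowel.
lesezud ~ lesezot, turdaved ~ tortavet — Saniken d corresponds to Samiric t word-finally.
Applying these to Saniken 'polfed':
  polfed → folfed   (p→f word-initially before a back vowel)
  folfed → folfet   (d→t word-finally)
So the Samiric cognate is 'folfet'.

folfet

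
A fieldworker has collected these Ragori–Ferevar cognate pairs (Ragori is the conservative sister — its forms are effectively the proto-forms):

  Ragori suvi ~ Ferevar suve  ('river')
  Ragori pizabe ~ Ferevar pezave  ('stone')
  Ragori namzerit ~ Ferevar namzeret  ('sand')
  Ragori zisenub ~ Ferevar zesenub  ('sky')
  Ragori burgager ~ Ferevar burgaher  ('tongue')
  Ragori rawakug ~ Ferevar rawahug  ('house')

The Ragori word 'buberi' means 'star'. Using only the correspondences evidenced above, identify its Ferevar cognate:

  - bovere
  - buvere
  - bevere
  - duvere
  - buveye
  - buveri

buvere

pizabe ~ pezave — Ragori b corresponds to Ferevar v between vowels (before a front vowel).
suvi ~ suve — Ragori i corresponds to Ferevar e word-finally.
Applying these to Ragori 'buberi':
  buberi → buveri   (b→v between vowels (before a front vowel))
  buveri → buvere   (i→e word-finally)
So the Ferevar cognate is 'buvere'.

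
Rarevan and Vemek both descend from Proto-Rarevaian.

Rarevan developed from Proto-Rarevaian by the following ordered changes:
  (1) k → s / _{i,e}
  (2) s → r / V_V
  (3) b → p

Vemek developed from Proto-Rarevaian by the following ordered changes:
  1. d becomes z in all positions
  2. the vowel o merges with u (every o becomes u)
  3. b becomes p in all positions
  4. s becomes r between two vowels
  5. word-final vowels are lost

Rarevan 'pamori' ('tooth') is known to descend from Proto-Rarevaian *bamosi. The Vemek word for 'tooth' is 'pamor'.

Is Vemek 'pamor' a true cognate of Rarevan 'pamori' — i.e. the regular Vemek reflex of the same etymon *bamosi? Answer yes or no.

Derive the expected Vemek reflex of *bamosi:
Vemek: *bamosi > bamusi > pamusi > pamuri > pamur  (by vowel merger, unconditioned shift, rhotacism, apocope)
The regular Vemek reflex would be 'pamur', but the attested form is 'pamor'. The correspondence is irregular, so they are not cognates (the Vemek form has a different source).

no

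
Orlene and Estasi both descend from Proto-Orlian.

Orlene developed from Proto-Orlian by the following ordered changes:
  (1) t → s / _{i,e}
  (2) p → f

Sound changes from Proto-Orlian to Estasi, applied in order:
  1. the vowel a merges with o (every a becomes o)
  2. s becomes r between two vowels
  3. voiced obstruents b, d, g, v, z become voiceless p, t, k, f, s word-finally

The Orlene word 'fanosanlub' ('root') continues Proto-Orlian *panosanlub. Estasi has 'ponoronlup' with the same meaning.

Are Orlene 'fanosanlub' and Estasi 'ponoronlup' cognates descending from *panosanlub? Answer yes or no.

Derive the expected Estasi reflex of *panosanlub:
Estasi: *panosanlub > ponosonlub > ponoronlub > ponoronlup  (by vowel merger, rhotacism, final devoicing)
Estasi 'ponoronlup' matches the regular reflex exactly, so the pair is cognate.

yes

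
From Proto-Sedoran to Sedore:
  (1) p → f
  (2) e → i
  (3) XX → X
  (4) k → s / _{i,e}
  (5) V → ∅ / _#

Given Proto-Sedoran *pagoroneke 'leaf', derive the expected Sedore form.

fagoronis

Sedore: start from *pagoroneke.
  rule 1 (unconditioned shift): pagoroneke → fagoroneke
  rule 2 (vowel merger): fagoroneke → fagoroniki
  rule 3: no change — fagoroniki
  rule 4 (palatalisation): fagoroniki → fagoronisi
  rule 5 (apocope): fagoronisi → fagoronis
  ⇒ Sedore fagoronis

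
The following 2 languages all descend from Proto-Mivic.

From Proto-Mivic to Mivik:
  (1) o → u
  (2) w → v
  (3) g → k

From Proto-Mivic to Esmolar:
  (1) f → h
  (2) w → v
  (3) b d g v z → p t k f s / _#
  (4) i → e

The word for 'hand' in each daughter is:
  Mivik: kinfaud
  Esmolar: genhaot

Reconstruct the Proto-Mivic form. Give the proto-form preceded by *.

*ginfaod

Position 7: Mivik has d, Esmolar has t. Mivik preserves d here (none of its changes turn any other segment into d), so the proto-segment is *d.
Position 2: Mivik has i, Esmolar has e. Mivik preserves i here (none of its changes turn any other segment into i), so the proto-segment is *i.
Verify the candidate proto-form against each daughter:
Mivik: *ginfaod > ginfaud > kinfaud  (by vowel merger, unconditioned shift)
Esmolar: start from *ginfaod.
  rule 1 (unconditioned shift): ginfaod → ginhaod
  rule 2: no change — ginhaod
  rule 3 (final devoicing): ginhaod → ginhaot
  rule 4 (vowel merger): ginhaot → genhaot
  ⇒ Esmolar genhaot
Only *ginfaod yields all of Mivik kinfaud, Esmolar genhaot.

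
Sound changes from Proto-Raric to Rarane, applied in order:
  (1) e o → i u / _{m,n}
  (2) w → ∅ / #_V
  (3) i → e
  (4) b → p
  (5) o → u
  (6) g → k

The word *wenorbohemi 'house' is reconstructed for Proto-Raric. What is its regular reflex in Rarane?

enurpuheme

Rarane: *wenorbohemi
  wenorbohemi → winorbohimi   [pre-nasal raising]
  winorbohimi → inorbohimi   [glide loss]
  inorbohimi → enorboheme   [vowel merger]
  enorboheme → enorpoheme   [unconditioned shift]
  enorpoheme → enurpuheme   [vowel merger]
  enurpuheme (rule 6 does not apply)
  giving Rarane enurpuheme.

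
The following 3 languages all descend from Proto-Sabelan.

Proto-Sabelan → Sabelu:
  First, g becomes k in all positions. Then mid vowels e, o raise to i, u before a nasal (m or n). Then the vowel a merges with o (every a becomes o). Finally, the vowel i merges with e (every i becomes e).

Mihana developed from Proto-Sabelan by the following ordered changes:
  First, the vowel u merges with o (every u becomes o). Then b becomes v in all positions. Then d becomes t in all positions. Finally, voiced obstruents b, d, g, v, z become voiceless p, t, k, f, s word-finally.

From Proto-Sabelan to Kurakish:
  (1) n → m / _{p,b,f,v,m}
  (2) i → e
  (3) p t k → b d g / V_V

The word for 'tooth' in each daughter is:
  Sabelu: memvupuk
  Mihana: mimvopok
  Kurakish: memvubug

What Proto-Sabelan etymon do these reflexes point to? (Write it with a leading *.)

Position 6: Sabelu has p, Mihana has p, Kurakish has b. Sabelu preserves p here (none of its changes turn any other segment into p), so the proto-segment is *p.
Position 7: Sabelu has u, Mihana has o, Kurakish has u. Kurakish preserves u here (none of its changes turn any other segment into u), so the proto-segment is *u.
This points to *mimvupug. Verify forward in each daughter:
Sabelu: *mimvupug
  mimvupug → mimvupuk   [unconditioned shift]
  mimvupuk (rule 2 does not apply)
  mimvupuk (rule 3 does not apply)
  mimvupuk → memvupuk   [vowel merger]
  giving Sabelu memvupuk.
Mihana: start from *mimvupug.
  rule 1 (vowel merger): mimvupug → mimvopog
  rule 2: no change — mimvopog
  rule 3: no change — mimvopog
  rule 4 (final devoicing): mimvopog → mimvopok
  ⇒ Mihana mimvopok
Kurakish: *mimvupug
  mimvupug (rule 1 does not apply)
  mimvupug → memvupug   [vowel merger]
  memvupug → memvubug   [intervocalic voicing]
  giving Kurakish memvubug.
Only *mimvupug yields all of Sabelu memvupuk, Mihana mimvopok, Kurakish memvubug.

*mimvupug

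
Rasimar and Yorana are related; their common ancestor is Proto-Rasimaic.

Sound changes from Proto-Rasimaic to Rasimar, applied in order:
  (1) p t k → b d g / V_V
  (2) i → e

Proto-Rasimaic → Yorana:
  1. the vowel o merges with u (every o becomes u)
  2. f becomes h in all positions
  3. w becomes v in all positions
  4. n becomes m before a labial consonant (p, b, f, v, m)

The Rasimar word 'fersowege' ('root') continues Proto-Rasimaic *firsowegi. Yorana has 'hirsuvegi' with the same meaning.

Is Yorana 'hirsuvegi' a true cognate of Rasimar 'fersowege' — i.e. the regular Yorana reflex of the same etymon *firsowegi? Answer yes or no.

Derive the expected Yorana reflex of *firsowegi:
Yorana: *firsowegi > firsuwegi > hirsuwegi > hirsuvegi  (by vowel merger, unconditioned shift, unconditioned shift)
Yorana 'hirsuvegi' matches the regular reflex exactly, so the pair is cognate.

yes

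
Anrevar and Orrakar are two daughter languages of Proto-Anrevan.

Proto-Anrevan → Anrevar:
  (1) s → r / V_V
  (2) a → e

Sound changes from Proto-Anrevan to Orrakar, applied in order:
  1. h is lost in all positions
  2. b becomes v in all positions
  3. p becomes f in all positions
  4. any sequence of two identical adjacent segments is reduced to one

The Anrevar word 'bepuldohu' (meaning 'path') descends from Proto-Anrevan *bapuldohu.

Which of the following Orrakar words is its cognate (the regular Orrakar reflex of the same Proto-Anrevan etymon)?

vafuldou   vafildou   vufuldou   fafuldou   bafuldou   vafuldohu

vafuldou

Orrakar: start from *bapuldohu.
  rule 1 (h-loss): bapuldohu → bapuldou
  rule 2 (unconditioned shift): bapuldou → vapuldou
  rule 3 (unconditioned shift): vapuldou → vafuldou
  rule 4: no change — vafuldou
  ⇒ Orrakar vafuldou
Among the options, 'vafuldou' alone shows every Orrakar change applied in order.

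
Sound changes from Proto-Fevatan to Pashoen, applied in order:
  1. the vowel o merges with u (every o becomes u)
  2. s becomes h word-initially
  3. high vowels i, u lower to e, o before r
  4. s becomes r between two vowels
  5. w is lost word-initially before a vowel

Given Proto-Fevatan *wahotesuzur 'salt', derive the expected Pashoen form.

Pashoen: start from *wahotesuzur.
  rule 1 (vowel merger): wahotesuzur → wahutesuzur
  rule 2: no change — wahutesuzur
  rule 3 (pre-rhotic lowering): wahutesuzur → wahutesuzor
  rule 4 (rhotacism): wahutesuzor → wahuteruzor
  rule 5 (glide loss): wahuteruzor → ahuteruzor
  ⇒ Pashoen ahuteruzor

ahuteruzor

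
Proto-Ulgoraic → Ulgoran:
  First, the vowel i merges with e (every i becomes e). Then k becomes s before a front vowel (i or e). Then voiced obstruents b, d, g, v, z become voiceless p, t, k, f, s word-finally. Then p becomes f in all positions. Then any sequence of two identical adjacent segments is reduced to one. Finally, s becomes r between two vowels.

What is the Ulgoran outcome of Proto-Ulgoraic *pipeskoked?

Ulgoran: *pipeskoked > pepeskoked > pepeskosed > pepeskoset > fefeskoset > fefeskoret  (by vowel merger, palatalisation, final devoicing, unconditioned shift, rhotacism)

fefeskoret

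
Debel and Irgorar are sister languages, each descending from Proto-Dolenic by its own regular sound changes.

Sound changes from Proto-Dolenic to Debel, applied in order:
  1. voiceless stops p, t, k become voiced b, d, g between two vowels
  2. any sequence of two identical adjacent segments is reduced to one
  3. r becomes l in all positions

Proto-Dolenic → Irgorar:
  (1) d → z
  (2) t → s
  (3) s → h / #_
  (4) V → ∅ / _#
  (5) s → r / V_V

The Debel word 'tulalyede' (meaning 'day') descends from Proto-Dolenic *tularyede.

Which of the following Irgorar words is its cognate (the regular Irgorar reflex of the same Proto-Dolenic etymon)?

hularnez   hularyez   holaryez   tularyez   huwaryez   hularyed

hularyez

Irgorar: start from *tularyede.
  rule 1 (unconditioned shift): tularyede → tularyeze
  rule 2 (unconditioned shift): tularyeze → sularyeze
  rule 3 (debuccalisation): sularyeze → hularyeze
  rule 4 (apocope): hularyeze → hularyez
  rule 5: no change — hularyez
  ⇒ Irgorar hularyez
The other candidates each miss or misapply at least one Irgorar change.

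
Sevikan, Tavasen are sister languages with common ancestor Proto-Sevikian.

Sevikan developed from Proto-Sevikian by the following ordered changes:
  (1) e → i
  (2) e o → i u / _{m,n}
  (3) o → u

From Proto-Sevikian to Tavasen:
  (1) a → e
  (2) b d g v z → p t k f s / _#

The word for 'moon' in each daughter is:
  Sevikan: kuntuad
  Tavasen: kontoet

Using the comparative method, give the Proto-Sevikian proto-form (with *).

Position 7: Sevikan has d, Tavasen has t. Sevikan preserves d here (none of its changes turn any other segment into d), so the proto-segment is *d.
Position 5: Sevikan has u, Tavasen has o. Tavasen preserves o here (none of its changes turn any other segment into o), so the proto-segment is *o.
Position 2: Sevikan has u, Tavasen has o. Tavasen preserves o here (none of its changes turn any other segment into o), so the proto-segment is *o.
Verify the candidate proto-form against each daughter:
Sevikan: *kontoad
  kontoad (rule 1 does not apply)
  kontoad → kuntoad   [pre-nasal raising]
  kuntoad → kuntuad   [vowel merger]
  giving Sevikan kuntuad.
Tavasen: *kontoad
  kontoad → kontoed   [vowel merger]
  kontoed → kontoet   [final devoicing]
  giving Tavasen kontoet.
No other proto-form is consistent with every reflex, so the reconstruction is *kontoad.

*kontoad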